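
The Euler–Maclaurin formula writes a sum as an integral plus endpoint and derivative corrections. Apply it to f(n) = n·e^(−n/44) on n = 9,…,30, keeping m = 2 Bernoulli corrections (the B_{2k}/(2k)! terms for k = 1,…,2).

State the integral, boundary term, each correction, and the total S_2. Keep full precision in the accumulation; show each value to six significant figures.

The integral term ∫_9^30 x·e^(−x/44) dx = 254.073.
½[f(9) + f(30)] = ½[7.33516 + 15.1709] = 11.2530.
So far: 265.326.
k=1: B_{2}/(2)! × [f^{(1)}(30) − f^{(1)}(9)] = 1/12 × (0.160903 − 0.648310) = -0.0406172.
Partial sum through k=1: 265.285.
k=2: B_{4}/(4)! × [f^{(3)}(30) − f^{(3)}(9)] = −1/720 × (0.000605525 − 0.00117683) = 7.93480e-07.

S_2 ≈ 265.285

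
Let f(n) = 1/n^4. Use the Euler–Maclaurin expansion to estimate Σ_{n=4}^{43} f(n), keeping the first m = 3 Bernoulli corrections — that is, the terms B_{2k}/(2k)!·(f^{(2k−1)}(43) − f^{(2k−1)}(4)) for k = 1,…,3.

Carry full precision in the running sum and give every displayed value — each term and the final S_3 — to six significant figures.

∫_4^43 1/x^4 dx evaluates to 0.00520414.
Endpoint term: (f(4) + f(43))/2 = (0.00390625 + 2.92500e-07)/2 = 0.00195327.
So far: 0.00715741.
k=1: B_{2}/(2)! × [f^{(1)}(43) − f^{(1)}(4)] = 1/12 × (-2.72093e-08 − (-0.00390625)) = 0.000325519.
After k=1: 0.00748293.
k=2: B_{4}/(4)! × [f^{(3)}(43) − f^{(3)}(4)] = −1/720 × (-4.41471e-10 − (-0.00732422)) = -1.01725e-05.
After k=2: 0.00747276.
k=3: B_{6}/(6)! × [f^{(5)}(43) − f^{(5)}(4)] = 1/30240 × (-1.33707e-11 − (-0.0256348)) = 8.47711e-07.

S_3 ≈ 0.00747361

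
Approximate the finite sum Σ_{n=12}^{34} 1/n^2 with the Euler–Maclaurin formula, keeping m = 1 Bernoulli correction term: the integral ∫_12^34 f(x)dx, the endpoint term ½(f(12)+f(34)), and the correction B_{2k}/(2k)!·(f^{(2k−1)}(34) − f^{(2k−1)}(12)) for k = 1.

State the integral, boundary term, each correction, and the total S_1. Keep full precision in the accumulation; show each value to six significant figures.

Integral: ∫_12^34 1/x^2 dx = 0.0539216.
Boundary: ½(f(12) + f(34)) = ½(0.00694444 + 0.000865052) = 0.00390475.
Integral + boundary = 0.0578263.
Correction k=1: B_{2}/2! · (f^{(1)}(34) − f^{(1)}(12)) = 1/12 · (-5.08854e-05 − (-0.00115741)) = 9.22102e-05.

S_1 ≈ 0.0579185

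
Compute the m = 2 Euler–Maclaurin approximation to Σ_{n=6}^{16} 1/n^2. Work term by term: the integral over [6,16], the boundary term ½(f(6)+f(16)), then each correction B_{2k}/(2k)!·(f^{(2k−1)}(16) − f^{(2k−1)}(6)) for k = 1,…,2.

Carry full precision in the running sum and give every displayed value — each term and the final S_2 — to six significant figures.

S_2 ≈ 0.120735

The integral term ∫_6^16 1/x^2 dx = 0.104167.
Endpoint term: (f(6) + f(16))/2 = (0.0277778 + 0.00390625)/2 = 0.0158420.
Integral + boundary = 0.120009.
k=1: B_{2}/(2)! × [f^{(1)}(16) − f^{(1)}(6)] = 1/12 × (-0.000488281 − (-0.00925926)) = 0.000730915.
Running total after k=1: 0.120740.
k=2: B_{4}/(4)! × [f^{(3)}(16) − f^{(3)}(6)] = −1/720 × (-2.28882e-05 − (-0.00308642)) = -4.25490e-06.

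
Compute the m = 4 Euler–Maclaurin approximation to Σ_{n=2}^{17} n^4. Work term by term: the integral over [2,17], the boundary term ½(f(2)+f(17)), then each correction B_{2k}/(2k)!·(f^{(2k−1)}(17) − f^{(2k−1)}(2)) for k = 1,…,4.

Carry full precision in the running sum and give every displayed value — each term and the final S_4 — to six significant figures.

S_4 ≈ 327368

Integral: ∫_2^17 x^4 dx = 283965.
Endpoint term: (f(2) + f(17))/2 = (16.0000 + 83521.0)/2 = 41768.5.
Integral + boundary = 325734.
k=1: B_{2}/(2)! × [f^{(1)}(17) − f^{(1)}(2)] = 1/12 × (19652.0 − 32.0000) = 1635.00.
Partial sum through k=1: 327368.
k=2: B_{4}/(4)! × [f^{(3)}(17) − f^{(3)}(2)] = −1/720 × (408.000 − 48.0000) = -0.500000.
Partial sum through k=2: 327368.
k=3: B_{6}/(6)! × [f^{(5)}(17) − f^{(5)}(2)] = 1/30240 × (0.00000 − 0.00000) = 0.00000.
Partial sum through k=3: 327368.
k=4: B_{8}/(8)! × [f^{(7)}(17) − f^{(7)}(2)] = −1/1209600 × (0.00000 − 0.00000) = 0.00000.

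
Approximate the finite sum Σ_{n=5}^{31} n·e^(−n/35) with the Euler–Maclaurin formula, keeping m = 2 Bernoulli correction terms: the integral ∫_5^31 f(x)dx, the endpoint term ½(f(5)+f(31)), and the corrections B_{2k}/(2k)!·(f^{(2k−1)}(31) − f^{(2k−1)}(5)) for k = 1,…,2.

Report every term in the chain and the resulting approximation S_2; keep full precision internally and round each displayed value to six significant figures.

S_2 ≈ 269.442

∫_5^31 x·e^(−x/35) dx evaluates to 260.940.
½[f(5) + f(31)] = ½[4.33439 + 12.7850] = 8.55970.
Integral + boundary = 269.500.
k=1: B_{2}/(2)! × [f^{(1)}(31) − f^{(1)}(5)] = 1/12 × (0.0471337 − 0.743038) = -0.0579920.
Partial sum through k=1: 269.442.
k=2: B_{4}/(4)! × [f^{(3)}(31) − f^{(3)}(5)] = −1/720 × (0.000711814 − 0.00202187) = 1.81953e-06.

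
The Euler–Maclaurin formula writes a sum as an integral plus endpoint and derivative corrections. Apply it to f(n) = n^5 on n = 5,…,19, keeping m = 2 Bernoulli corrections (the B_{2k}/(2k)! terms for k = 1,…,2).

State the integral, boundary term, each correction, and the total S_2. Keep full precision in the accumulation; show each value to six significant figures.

The integral term ∫_5^19 x^5 dx = 7.83838e+06.
Boundary: ½(f(5) + f(19)) = ½(3125.00 + 2.47610e+06) = 1.23961e+06.
Running total after boundary: 9.07799e+06.
k=1: B_{2}/(2)! × [f^{(1)}(19) − f^{(1)}(5)] = 1/12 × (651605 − 3125.00) = 54040.0.
Partial sum through k=1: 9.13203e+06.
k=2: B_{4}/(4)! × [f^{(3)}(19) − f^{(3)}(5)] = −1/720 × (21660.0 − 1500.00) = -28.0000.

S_2 ≈ 9.13200e+06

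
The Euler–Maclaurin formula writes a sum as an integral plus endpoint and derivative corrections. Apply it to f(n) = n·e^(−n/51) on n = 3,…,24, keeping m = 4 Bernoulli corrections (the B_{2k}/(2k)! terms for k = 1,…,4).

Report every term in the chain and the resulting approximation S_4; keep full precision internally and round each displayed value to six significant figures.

Integral: ∫_3^24 x·e^(−x/51) dx = 207.445.
Boundary: ½(f(3) + f(24)) = ½(2.82862 + 14.9912) = 8.90993.
Integral + boundary = 216.355.
Correction k=1: B_{2}/2! · (f^{(1)}(24) − f^{(1)}(3)) = 1/12 · (0.330689 − 0.887410) = -0.0463934.
Partial sum through k=1: 216.308.
Correction k=2: B_{4}/4! · (f^{(3)}(24) − f^{(3)}(3)) = −1/720 · (0.000607443 − 0.00106619) = 6.37147e-07.
Partial sum through k=2: 216.308.
Correction k=3: B_{6}/6! · (f^{(5)}(24) − f^{(5)}(3)) = 1/30240 · (4.18203e-07 − 6.88657e-07) = -8.94358e-12.
Partial sum through k=3: 216.308.
Correction k=4: B_{8}/8! · (f^{(7)}(24) − f^{(7)}(3)) = −1/1209600 · (2.31782e-10 − 3.71933e-10) = 1.15866e-16.

S_4 ≈ 216.308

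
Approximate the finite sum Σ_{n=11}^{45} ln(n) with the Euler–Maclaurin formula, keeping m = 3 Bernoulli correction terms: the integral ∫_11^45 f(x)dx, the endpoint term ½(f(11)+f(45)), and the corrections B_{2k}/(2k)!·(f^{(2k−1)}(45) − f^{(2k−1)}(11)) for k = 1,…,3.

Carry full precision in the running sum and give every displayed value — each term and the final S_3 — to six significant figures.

The integral term ∫_11^45 ln(x) dx = 110.923.
Boundary: ½(f(11) + f(45)) = ½(2.39790 + 3.80666) = 3.10228.
Integral + boundary = 114.025.
Correction k=1: B_{2}/2! · (f^{(1)}(45) − f^{(1)}(11)) = 1/12 · (0.0222222 − 0.0909091) = -0.00572391.
Running total after k=1: 114.020.
Correction k=2: B_{4}/4! · (f^{(3)}(45) − f^{(3)}(11)) = −1/720 · (2.19479e-05 − 0.00150263) = 2.05650e-06.
Running total after k=2: 114.020.
Correction k=3: B_{6}/6! · (f^{(5)}(45) − f^{(5)}(11)) = 1/30240 · (1.30061e-07 − 0.000149021) = -4.92365e-09.

S_3 ≈ 114.020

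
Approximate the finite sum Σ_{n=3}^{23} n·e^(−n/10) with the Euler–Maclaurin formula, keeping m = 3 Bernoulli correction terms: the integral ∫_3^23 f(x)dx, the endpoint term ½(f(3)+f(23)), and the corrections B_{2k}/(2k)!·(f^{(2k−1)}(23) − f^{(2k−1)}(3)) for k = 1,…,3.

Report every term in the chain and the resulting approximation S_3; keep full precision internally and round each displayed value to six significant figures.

The integral term ∫_3^23 x·e^(−x/10) dx = 63.2210.
Boundary: ½(f(3) + f(23)) = ½(2.22245 + 2.30595) = 2.26420.
So far: 65.4852.
k=1: B_{2}/(2)! × [f^{(1)}(23) − f^{(1)}(3)] = 1/12 × (-0.130336 − 0.518573) = -0.0540758.
Running total after k=1: 65.4311.
k=2: B_{4}/(4)! × [f^{(3)}(23) − f^{(3)}(3)] = −1/720 × (0.000701812 − 0.0200021) = 2.68059e-05.
Running total after k=2: 65.4311.
k=3: B_{6}/(6)! × [f^{(5)}(23) − f^{(5)}(3)] = 1/30240 × (2.70699e-05 − 0.000348185) = -1.06189e-08.

S_3 ≈ 65.4311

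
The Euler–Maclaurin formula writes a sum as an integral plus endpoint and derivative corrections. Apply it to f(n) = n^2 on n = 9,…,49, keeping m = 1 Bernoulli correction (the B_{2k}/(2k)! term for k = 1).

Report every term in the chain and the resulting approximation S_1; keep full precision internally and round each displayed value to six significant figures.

Integral: ∫_9^49 x^2 dx = 38973.3.
Boundary: ½(f(9) + f(49)) = ½(81.0000 + 2401.00) = 1241.00.
Integral + boundary = 40214.3.
Order-1 term: 1/12 · (98.0000 − 18.0000) = 6.66667.

S_1 ≈ 40221.0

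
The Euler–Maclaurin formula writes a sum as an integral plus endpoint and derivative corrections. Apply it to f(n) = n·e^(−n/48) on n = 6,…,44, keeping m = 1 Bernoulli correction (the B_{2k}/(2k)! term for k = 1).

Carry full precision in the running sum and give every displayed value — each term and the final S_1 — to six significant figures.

S_1 ≈ 533.079

The integral term ∫_6^44 x·e^(−x/48) dx = 521.696.
Boundary: ½(f(6) + f(44)) = ½(5.29498 + 17.5934) = 11.4442.
So far: 533.140.
Correction k=1: B_{2}/2! · (f^{(1)}(44) − f^{(1)}(6)) = 1/12 · (0.0333208 − 0.772185) = -0.0615720.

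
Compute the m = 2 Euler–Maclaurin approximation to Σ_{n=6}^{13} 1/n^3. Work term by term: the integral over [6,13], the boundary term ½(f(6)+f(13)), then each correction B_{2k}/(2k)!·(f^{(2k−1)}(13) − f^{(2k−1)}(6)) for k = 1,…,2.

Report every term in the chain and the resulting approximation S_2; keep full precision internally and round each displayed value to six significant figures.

The integral term ∫_6^13 1/x^3 dx = 0.0109303.
Boundary: ½(f(6) + f(13)) = ½(0.00462963 + 0.000455166) = 0.00254240.
So far: 0.0134727.
Correction k=1: B_{2}/2! · (f^{(1)}(13) − f^{(1)}(6)) = 1/12 · (-0.000105038 − (-0.00231481)) = 0.000184148.
Running total after k=1: 0.0136569.
Correction k=2: B_{4}/4! · (f^{(3)}(13) − f^{(3)}(6)) = −1/720 · (-1.24306e-05 − (-0.00128601)) = -1.76886e-06.

S_2 ≈ 0.0136551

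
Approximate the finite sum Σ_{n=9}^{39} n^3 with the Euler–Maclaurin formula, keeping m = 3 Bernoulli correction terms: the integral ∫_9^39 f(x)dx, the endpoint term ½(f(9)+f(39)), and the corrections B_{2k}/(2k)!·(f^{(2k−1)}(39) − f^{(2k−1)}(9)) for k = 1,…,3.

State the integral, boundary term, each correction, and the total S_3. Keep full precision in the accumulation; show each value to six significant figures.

∫_9^39 x^3 dx evaluates to 576720.
Boundary: ½(f(9) + f(39)) = ½(729.000 + 59319.0) = 30024.0.
Integral + boundary = 606744.
k=1: B_{2}/(2)! × [f^{(1)}(39) − f^{(1)}(9)] = 1/12 × (4563.00 − 243.000) = 360.000.
Partial sum through k=1: 607104.
k=2: B_{4}/(4)! × [f^{(3)}(39) − f^{(3)}(9)] = −1/720 × (6.00000 − 6.00000) = 0.00000.
Partial sum through k=2: 607104.
k=3: B_{6}/(6)! × [f^{(5)}(39) − f^{(5)}(9)] = 1/30240 × (0.00000 − 0.00000) = 0.00000.

S_3 ≈ 607104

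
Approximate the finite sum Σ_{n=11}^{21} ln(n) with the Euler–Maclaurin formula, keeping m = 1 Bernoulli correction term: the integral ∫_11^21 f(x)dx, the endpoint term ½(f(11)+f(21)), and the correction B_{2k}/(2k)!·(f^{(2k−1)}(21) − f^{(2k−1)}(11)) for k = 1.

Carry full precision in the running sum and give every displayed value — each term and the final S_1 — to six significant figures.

S_1 ≈ 30.2757

∫_11^21 ln(x) dx evaluates to 27.5581.
Boundary: ½(f(11) + f(21)) = ½(2.39790 + 3.04452) = 2.72121.
Integral + boundary = 30.2793.
Correction k=1: B_{2}/2! · (f^{(1)}(21) − f^{(1)}(11)) = 1/12 · (0.0476190 − 0.0909091) = -0.00360750.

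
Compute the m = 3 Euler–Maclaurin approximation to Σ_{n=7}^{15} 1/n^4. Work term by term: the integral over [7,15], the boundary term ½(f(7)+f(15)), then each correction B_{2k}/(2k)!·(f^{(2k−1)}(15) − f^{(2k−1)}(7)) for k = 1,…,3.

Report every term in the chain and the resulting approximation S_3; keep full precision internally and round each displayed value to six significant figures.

The integral term ∫_7^15 1/x^4 dx = 0.000873052.
Boundary: ½(f(7) + f(15)) = ½(0.000416493 + 1.97531e-05) = 0.000218123.
Running total after boundary: 0.00109117.
k=1: B_{2}/(2)! × [f^{(1)}(15) − f^{(1)}(7)] = 1/12 × (-5.26749e-06 − (-0.000237996)) = 1.93940e-05.
After k=1: 0.00111057.
k=2: B_{4}/(4)! × [f^{(3)}(15) − f^{(3)}(7)] = −1/720 × (-7.02332e-07 − (-0.000145712)) = -2.01402e-07.
After k=2: 0.00111037.
k=3: B_{6}/(6)! × [f^{(5)}(15) − f^{(5)}(7)] = 1/30240 × (-1.74803e-07 − (-0.000166528)) = 5.50109e-09.

S_3 ≈ 0.00111037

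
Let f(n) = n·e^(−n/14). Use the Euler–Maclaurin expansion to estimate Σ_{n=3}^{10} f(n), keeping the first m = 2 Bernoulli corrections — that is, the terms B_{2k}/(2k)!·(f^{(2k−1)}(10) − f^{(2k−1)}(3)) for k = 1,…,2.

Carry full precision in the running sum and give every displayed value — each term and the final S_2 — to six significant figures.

S_2 ≈ 31.2252

Integral: ∫_3^10 x·e^(−x/14) dx = 27.6080.
½[f(3) + f(10)] = ½[2.42135 + 4.89542] = 3.65838.
So far: 31.2664.
Correction k=1: B_{2}/2! · (f^{(1)}(10) − f^{(1)}(3)) = 1/12 · (0.139869 − 0.634164) = -0.0411912.
Running total after k=1: 31.2252.
Correction k=2: B_{4}/4! · (f^{(3)}(10) − f^{(3)}(3)) = −1/720 · (0.00570894 − 0.0114714) = 8.00345e-06.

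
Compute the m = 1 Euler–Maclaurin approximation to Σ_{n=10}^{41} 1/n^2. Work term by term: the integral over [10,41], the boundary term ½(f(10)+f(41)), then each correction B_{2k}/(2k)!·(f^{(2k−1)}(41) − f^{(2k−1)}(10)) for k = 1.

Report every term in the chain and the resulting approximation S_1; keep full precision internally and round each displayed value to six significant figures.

S_1 ≈ 0.0810714

The integral term ∫_10^41 1/x^2 dx = 0.0756098.
½[f(10) + f(41)] = ½[0.0100000 + 0.000594884] = 0.00529744.
Integral + boundary = 0.0809072.
Order-1 term: 1/12 · (-2.90187e-05 − (-0.00200000)) = 0.000164248.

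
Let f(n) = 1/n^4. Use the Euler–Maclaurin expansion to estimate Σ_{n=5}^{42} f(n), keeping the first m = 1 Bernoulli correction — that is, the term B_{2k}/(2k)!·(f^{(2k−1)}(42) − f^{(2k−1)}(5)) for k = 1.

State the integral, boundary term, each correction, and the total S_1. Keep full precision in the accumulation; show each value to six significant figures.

S_1 ≈ 0.00356899

The integral term ∫_5^42 1/x^4 dx = 0.00266217.
Boundary: ½(f(5) + f(42)) = ½(0.00160000 + 3.21368e-07) = 0.000800161.
So far: 0.00346233.
Correction k=1: B_{2}/2! · (f^{(1)}(42) − f^{(1)}(5)) = 1/12 · (-3.06065e-08 − (-0.00128000)) = 0.000106664.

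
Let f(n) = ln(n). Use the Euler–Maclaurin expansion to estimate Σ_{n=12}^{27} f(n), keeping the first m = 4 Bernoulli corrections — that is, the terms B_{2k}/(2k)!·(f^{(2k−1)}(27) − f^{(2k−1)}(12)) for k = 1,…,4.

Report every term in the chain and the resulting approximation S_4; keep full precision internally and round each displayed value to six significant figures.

The integral term ∫_12^27 ln(x) dx = 44.1687.
½[f(12) + f(27)] = ½[2.48491 + 3.29584] = 2.89037.
Integral + boundary = 47.0591.
Correction k=1: B_{2}/2! · (f^{(1)}(27) − f^{(1)}(12)) = 1/12 · (0.0370370 − 0.0833333) = -0.00385802.
Partial sum through k=1: 47.0552.
Correction k=2: B_{4}/4! · (f^{(3)}(27) − f^{(3)}(12)) = −1/720 · (0.000101611 − 0.00115741) = 1.46638e-06.
Partial sum through k=2: 47.0552.
Correction k=3: B_{6}/6! · (f^{(5)}(27) − f^{(5)}(12)) = 1/30240 · (1.67260e-06 − 9.64506e-05) = -3.13419e-09.
Partial sum through k=3: 47.0552.
Correction k=4: B_{8}/8! · (f^{(7)}(27) − f^{(7)}(12)) = −1/1209600 · (6.88313e-08 − 2.00939e-05) = 1.65551e-11.

S_4 ≈ 47.0552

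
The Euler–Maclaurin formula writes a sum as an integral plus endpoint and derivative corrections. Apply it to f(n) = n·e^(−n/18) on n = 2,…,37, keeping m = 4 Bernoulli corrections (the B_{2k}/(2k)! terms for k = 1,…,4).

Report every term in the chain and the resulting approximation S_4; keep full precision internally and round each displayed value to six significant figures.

S_4 ≈ 198.586

Integral: ∫_2^37 x·e^(−x/18) dx = 195.401.
Endpoint term: (f(2) + f(37))/2 = (1.78968 + 4.73680)/2 = 3.26324.
So far: 198.664.
Order-1 term: 1/12 · (-0.135134 − 0.795413) = -0.0775456.
After k=1: 198.586.
Order-2 term: −1/720 · (0.000373177 − 0.00797868) = 1.05632e-05.
After k=2: 198.586.
Order-3 term: 1/30240 · (3.59085e-06 − 4.16740e-05) = -1.25936e-09.
After k=3: 198.586.
Order-4 term: −1/1209600 · (1.86108e-08 − 1.81242e-07) = 1.34450e-13.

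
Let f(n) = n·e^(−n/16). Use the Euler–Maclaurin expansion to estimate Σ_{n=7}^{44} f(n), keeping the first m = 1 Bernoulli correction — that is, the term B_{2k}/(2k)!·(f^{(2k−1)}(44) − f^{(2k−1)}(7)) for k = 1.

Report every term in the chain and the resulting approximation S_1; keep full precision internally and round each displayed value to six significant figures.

The integral term ∫_7^44 x·e^(−x/16) dx = 176.228.
Endpoint term: (f(7) + f(44))/2 = (4.51954 + 2.81283)/2 = 3.66618.
Running total after boundary: 179.894.
Order-1 term: 1/12 · (-0.111874 − 0.363177) = -0.0395876.

S_1 ≈ 179.855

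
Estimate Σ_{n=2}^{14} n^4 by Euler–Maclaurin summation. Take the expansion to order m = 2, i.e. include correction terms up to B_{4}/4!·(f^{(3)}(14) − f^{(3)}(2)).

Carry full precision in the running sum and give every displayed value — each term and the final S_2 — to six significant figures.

The integral term ∫_2^14 x^4 dx = 107558.
Boundary: ½(f(2) + f(14)) = ½(16.0000 + 38416.0) = 19216.0.
Integral + boundary = 126774.
Correction k=1: B_{2}/2! · (f^{(1)}(14) − f^{(1)}(2)) = 1/12 · (10976.0 − 32.0000) = 912.000.
After k=1: 127686.
Correction k=2: B_{4}/4! · (f^{(3)}(14) − f^{(3)}(2)) = −1/720 · (336.000 − 48.0000) = -0.400000.

S_2 ≈ 127686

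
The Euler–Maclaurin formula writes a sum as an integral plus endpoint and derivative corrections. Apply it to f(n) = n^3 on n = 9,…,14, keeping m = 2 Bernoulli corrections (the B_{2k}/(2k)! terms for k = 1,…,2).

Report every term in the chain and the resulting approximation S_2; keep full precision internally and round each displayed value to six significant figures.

S_2 ≈ 9729.00

Integral: ∫_9^14 x^3 dx = 7963.75.
Endpoint term: (f(9) + f(14))/2 = (729.000 + 2744.00)/2 = 1736.50.
Running total after boundary: 9700.25.
k=1: B_{2}/(2)! × [f^{(1)}(14) − f^{(1)}(9)] = 1/12 × (588.000 − 243.000) = 28.7500.
Running total after k=1: 9729.00.
k=2: B_{4}/(4)! × [f^{(3)}(14) − f^{(3)}(9)] = −1/720 × (6.00000 − 6.00000) = 0.00000.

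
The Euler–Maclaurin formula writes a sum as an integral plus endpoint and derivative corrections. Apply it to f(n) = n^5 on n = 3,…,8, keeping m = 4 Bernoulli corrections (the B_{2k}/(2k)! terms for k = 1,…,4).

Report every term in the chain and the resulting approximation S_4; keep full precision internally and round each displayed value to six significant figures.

∫_3^8 x^5 dx evaluates to 43569.2.
½[f(3) + f(8)] = ½[243.000 + 32768.0] = 16505.5.
So far: 60074.7.
k=1: B_{2}/(2)! × [f^{(1)}(8) − f^{(1)}(3)] = 1/12 × (20480.0 − 405.000) = 1672.92.
Running total after k=1: 61747.6.
k=2: B_{4}/(4)! × [f^{(3)}(8) − f^{(3)}(3)] = −1/720 × (3840.00 − 540.000) = -4.58333.
Running total after k=2: 61743.0.
k=3: B_{6}/(6)! × [f^{(5)}(8) − f^{(5)}(3)] = 1/30240 × (120.000 − 120.000) = 0.00000.
Running total after k=3: 61743.0.
k=4: B_{8}/(8)! × [f^{(7)}(8) − f^{(7)}(3)] = −1/1209600 × (0.00000 − 0.00000) = 0.00000.

S_4 ≈ 61743.0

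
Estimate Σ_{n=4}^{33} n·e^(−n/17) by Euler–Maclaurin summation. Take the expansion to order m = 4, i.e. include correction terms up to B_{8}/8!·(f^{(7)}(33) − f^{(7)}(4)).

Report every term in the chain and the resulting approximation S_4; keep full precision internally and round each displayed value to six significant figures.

S_4 ≈ 164.033

Integral: ∫_4^33 x·e^(−x/17) dx = 160.146.
Endpoint term: (f(4) + f(33))/2 = (3.16135 + 4.73665)/2 = 3.94900.
Running total after boundary: 164.095.
k=1: B_{2}/(2)! × [f^{(1)}(33) − f^{(1)}(4)] = 1/12 × (-0.135092 − 0.604376) = -0.0616223.
Running total after k=1: 164.033.
k=2: B_{4}/(4)! × [f^{(3)}(33) − f^{(3)}(4)] = −1/720 × (0.000525876 − 0.00756074) = 9.77064e-06.
Running total after k=2: 164.033.
k=3: B_{6}/(6)! × [f^{(5)}(33) − f^{(5)}(4)] = 1/30240 × (5.25674e-06 − 4.50872e-05) = -1.31715e-09.
Running total after k=3: 164.033.
k=4: B_{8}/(8)! × [f^{(7)}(33) − f^{(7)}(4)] = −1/1209600 × (3.00825e-08 − 2.21497e-07) = 1.58246e-13.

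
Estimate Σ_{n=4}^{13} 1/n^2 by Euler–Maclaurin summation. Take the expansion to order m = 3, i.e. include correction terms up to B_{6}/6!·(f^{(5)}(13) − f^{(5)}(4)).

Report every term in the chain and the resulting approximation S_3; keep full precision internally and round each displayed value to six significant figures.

S_3 ≈ 0.209783

Integral: ∫_4^13 1/x^2 dx = 0.173077.
½[f(4) + f(13)] = ½[0.0625000 + 0.00591716] = 0.0342086.
Running total after boundary: 0.207286.
Correction k=1: B_{2}/2! · (f^{(1)}(13) − f^{(1)}(4)) = 1/12 · (-0.000910332 − (-0.0312500)) = 0.00252831.
After k=1: 0.209814.
Correction k=2: B_{4}/4! · (f^{(3)}(13) − f^{(3)}(4)) = −1/720 · (-6.46390e-05 − (-0.0234375)) = -3.24623e-05.
After k=2: 0.209781.
Correction k=3: B_{6}/6! · (f^{(5)}(13) − f^{(5)}(4)) = 1/30240 · (-1.14744e-05 − (-0.0439453)) = 1.45284e-06.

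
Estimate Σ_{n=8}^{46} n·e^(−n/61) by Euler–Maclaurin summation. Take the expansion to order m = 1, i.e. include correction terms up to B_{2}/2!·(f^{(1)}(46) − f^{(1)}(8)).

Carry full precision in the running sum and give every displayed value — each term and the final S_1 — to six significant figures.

The integral term ∫_8^46 x·e^(−x/61) dx = 621.138.
Endpoint term: (f(8) + f(46))/2 = (7.01671 + 21.6400)/2 = 14.3283.
So far: 635.467.
Correction k=1: B_{2}/2! · (f^{(1)}(46) − f^{(1)}(8)) = 1/12 · (0.115681 − 0.762060) = -0.0538650.

S_1 ≈ 635.413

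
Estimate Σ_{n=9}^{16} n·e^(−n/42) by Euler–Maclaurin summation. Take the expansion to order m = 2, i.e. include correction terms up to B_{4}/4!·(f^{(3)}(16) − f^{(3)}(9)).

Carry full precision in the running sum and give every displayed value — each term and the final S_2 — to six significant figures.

S_2 ≈ 73.6257

The integral term ∫_9^16 x·e^(−x/42) dx = 64.5456.
½[f(9) + f(16)] = ½[7.26406 + 10.9314] = 9.09771.
So far: 73.6433.
Correction k=1: B_{2}/2! · (f^{(1)}(16) − f^{(1)}(9)) = 1/12 · (0.422940 − 0.634164) = -0.0176020.
Running total after k=1: 73.6257.
Correction k=2: B_{4}/4! · (f^{(3)}(16) − f^{(3)}(9)) = −1/720 · (0.00101438 − 0.00127460) = 3.61425e-07.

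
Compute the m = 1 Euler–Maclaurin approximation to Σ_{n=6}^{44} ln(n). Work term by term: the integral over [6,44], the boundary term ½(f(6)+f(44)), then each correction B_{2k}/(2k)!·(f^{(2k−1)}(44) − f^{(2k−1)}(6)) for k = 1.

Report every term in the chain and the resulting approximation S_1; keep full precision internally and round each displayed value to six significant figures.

S_1 ≈ 120.530

The integral term ∫_6^44 ln(x) dx = 117.754.
Boundary: ½(f(6) + f(44)) = ½(1.79176 + 3.78419) = 2.78797.
Integral + boundary = 120.542.
Correction k=1: B_{2}/2! · (f^{(1)}(44) − f^{(1)}(6)) = 1/12 · (0.0227273 − 0.166667) = -0.0119949.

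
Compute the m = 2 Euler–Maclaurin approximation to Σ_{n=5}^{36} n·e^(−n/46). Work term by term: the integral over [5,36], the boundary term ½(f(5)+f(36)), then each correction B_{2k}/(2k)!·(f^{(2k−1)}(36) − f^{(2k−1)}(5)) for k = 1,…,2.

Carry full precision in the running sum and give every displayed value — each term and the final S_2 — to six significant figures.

Integral: ∫_5^36 x·e^(−x/46) dx = 379.767.
Boundary: ½(f(5) + f(36)) = ½(4.48502 + 16.4596) = 10.4723.
So far: 390.240.
Correction k=1: B_{2}/2! · (f^{(1)}(36) − f^{(1)}(5)) = 1/12 · (0.0993939 − 0.799503) = -0.0583424.
After k=1: 390.181.
Correction k=2: B_{4}/4! · (f^{(3)}(36) − f^{(3)}(5)) = −1/720 · (0.000479120 − 0.00122567) = 1.03687e-06.

S_2 ≈ 390.181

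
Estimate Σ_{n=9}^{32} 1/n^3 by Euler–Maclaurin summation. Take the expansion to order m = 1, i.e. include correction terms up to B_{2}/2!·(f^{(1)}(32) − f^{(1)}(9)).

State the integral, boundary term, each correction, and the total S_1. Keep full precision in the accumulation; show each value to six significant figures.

The integral term ∫_9^32 1/x^3 dx = 0.00568456.
Boundary: ½(f(9) + f(32)) = ½(0.00137174 + 3.05176e-05) = 0.000701130.
Integral + boundary = 0.00638569.
Correction k=1: B_{2}/2! · (f^{(1)}(32) − f^{(1)}(9)) = 1/12 · (-2.86102e-06 − (-0.000457247)) = 3.78655e-05.

S_1 ≈ 0.00642355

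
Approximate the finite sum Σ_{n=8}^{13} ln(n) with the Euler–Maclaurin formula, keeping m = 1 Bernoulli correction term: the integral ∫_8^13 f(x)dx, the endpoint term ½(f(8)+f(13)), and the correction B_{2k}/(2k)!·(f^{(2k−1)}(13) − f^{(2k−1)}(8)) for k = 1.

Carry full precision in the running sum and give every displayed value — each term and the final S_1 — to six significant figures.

S_1 ≈ 14.0270

∫_8^13 ln(x) dx evaluates to 11.7088.
Endpoint term: (f(8) + f(13))/2 = (2.07944 + 2.56495)/2 = 2.32220.
So far: 14.0310.
k=1: B_{2}/(2)! × [f^{(1)}(13) − f^{(1)}(8)] = 1/12 × (0.0769231 − 0.125000) = -0.00400641.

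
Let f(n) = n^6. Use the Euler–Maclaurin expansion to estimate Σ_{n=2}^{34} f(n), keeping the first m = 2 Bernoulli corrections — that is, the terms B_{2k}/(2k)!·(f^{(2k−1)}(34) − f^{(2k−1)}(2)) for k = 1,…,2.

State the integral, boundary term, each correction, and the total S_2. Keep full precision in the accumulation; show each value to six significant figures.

S_2 ≈ 8.29845e+09

Integral: ∫_2^34 x^6 dx = 7.50334e+09.
½[f(2) + f(34)] = ½[64.0000 + 1.54480e+09] = 7.72402e+08.
Integral + boundary = 8.27574e+09.
Order-1 term: 1/12 · (2.72613e+08 − 192.000) = 2.27177e+07.
Partial sum through k=1: 8.29846e+09.
Order-2 term: −1/720 · (4.71648e+06 − 960.000) = -6549.33.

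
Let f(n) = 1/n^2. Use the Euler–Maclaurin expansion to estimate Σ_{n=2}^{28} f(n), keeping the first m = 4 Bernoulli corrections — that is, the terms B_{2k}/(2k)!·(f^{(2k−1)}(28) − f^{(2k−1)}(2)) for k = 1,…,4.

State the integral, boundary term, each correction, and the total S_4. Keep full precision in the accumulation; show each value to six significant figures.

S_4 ≈ 0.609828

The integral term ∫_2^28 1/x^2 dx = 0.464286.
½[f(2) + f(28)] = ½[0.250000 + 0.00127551] = 0.125638.
Running total after boundary: 0.589923.
Order-1 term: 1/12 · (-9.11079e-05 − (-0.250000)) = 0.0208257.
Running total after k=1: 0.610749.
Order-2 term: −1/720 · (-1.39451e-06 − (-0.750000)) = -0.00104166.
Running total after k=2: 0.609708.
Order-3 term: 1/30240 · (-5.33613e-08 − (-5.62500)) = 0.000186012.
Running total after k=3: 0.609894.
Order-4 term: −1/1209600 · (-3.81152e-09 − (-78.7500)) = -6.51042e-05.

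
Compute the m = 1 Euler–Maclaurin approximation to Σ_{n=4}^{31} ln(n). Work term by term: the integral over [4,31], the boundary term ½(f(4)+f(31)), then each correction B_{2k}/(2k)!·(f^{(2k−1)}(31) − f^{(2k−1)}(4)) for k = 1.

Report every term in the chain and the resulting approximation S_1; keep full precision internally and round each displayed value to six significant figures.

S_1 ≈ 76.3004

∫_4^31 ln(x) dx evaluates to 73.9084.
Boundary: ½(f(4) + f(31)) = ½(1.38629 + 3.43399) = 2.41014.
So far: 76.3186.
Correction k=1: B_{2}/2! · (f^{(1)}(31) − f^{(1)}(4)) = 1/12 · (0.0322581 − 0.250000) = -0.0181452.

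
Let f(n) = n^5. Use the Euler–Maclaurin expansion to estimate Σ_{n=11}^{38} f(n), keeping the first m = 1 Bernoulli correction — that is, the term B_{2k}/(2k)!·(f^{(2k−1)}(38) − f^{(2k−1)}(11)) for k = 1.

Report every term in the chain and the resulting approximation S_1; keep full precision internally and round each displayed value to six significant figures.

S_1 ≈ 5.42088e+08

The integral term ∫_11^38 x^5 dx = 5.01527e+08.
½[f(11) + f(38)] = ½[161051 + 7.92352e+07] = 3.96981e+07.
So far: 5.41226e+08.
Order-1 term: 1/12 · (1.04257e+07 − 73205.0) = 862706.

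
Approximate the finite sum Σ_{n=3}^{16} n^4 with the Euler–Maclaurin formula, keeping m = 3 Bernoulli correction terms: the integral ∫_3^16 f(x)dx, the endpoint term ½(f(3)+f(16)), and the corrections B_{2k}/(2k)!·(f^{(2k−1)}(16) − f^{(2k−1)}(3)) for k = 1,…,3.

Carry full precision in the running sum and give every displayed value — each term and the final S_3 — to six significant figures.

S_3 ≈ 243831

∫_3^16 x^4 dx evaluates to 209667.
Endpoint term: (f(3) + f(16))/2 = (81.0000 + 65536.0)/2 = 32808.5.
Running total after boundary: 242475.
Correction k=1: B_{2}/2! · (f^{(1)}(16) − f^{(1)}(3)) = 1/12 · (16384.0 − 108.000) = 1356.33.
Partial sum through k=1: 243831.
Correction k=2: B_{4}/4! · (f^{(3)}(16) − f^{(3)}(3)) = −1/720 · (384.000 − 72.0000) = -0.433333.
Partial sum through k=2: 243831.
Correction k=3: B_{6}/6! · (f^{(5)}(16) − f^{(5)}(3)) = 1/30240 · (0.00000 − 0.00000) = 0.00000.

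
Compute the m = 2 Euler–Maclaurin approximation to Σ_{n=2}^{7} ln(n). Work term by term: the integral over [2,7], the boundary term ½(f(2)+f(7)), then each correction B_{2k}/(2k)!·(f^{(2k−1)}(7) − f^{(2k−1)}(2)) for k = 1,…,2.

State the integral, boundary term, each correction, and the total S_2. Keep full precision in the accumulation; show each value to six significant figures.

Integral: ∫_2^7 ln(x) dx = 7.23508.
Endpoint term: (f(2) + f(7))/2 = (0.693147 + 1.94591)/2 = 1.31953.
Running total after boundary: 8.55461.
k=1: B_{2}/(2)! × [f^{(1)}(7) − f^{(1)}(2)] = 1/12 × (0.142857 − 0.500000) = -0.0297619.
After k=1: 8.52484.
k=2: B_{4}/(4)! × [f^{(3)}(7) − f^{(3)}(2)] = −1/720 × (0.00583090 − 0.250000) = 0.000339124.

S_2 ≈ 8.52518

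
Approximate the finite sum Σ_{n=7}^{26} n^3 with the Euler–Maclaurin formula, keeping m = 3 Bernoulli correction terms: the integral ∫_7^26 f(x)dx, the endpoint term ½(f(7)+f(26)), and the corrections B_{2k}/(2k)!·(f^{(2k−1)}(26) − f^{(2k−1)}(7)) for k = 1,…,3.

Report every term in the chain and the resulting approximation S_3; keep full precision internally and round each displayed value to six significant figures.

The integral term ∫_7^26 x^3 dx = 113644.
Endpoint term: (f(7) + f(26))/2 = (343.000 + 17576.0)/2 = 8959.50.
Running total after boundary: 122603.
k=1: B_{2}/(2)! × [f^{(1)}(26) − f^{(1)}(7)] = 1/12 × (2028.00 − 147.000) = 156.750.
Running total after k=1: 122760.
k=2: B_{4}/(4)! × [f^{(3)}(26) − f^{(3)}(7)] = −1/720 × (6.00000 − 6.00000) = 0.00000.
Running total after k=2: 122760.
k=3: B_{6}/(6)! × [f^{(5)}(26) − f^{(5)}(7)] = 1/30240 × (0.00000 − 0.00000) = 0.00000.

S_3 ≈ 122760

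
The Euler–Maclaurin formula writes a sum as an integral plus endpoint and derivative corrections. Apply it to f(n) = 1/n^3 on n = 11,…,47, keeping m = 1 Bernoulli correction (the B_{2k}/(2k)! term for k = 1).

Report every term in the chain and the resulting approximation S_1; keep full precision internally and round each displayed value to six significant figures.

The integral term ∫_11^47 1/x^3 dx = 0.00390588.
Boundary: ½(f(11) + f(47)) = ½(0.000751315 + 9.63178e-06) = 0.000380473.
So far: 0.00428636.
Order-1 term: 1/12 · (-6.14794e-07 − (-0.000204904)) = 1.70241e-05.

S_1 ≈ 0.00430338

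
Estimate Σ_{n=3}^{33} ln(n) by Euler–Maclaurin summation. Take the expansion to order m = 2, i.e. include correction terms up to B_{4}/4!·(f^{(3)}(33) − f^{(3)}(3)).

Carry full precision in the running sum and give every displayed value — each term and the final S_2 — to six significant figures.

∫_3^33 ln(x) dx evaluates to 82.0889.
Boundary: ½(f(3) + f(33)) = ½(1.09861 + 3.49651) = 2.29756.
So far: 84.3865.
k=1: B_{2}/(2)! × [f^{(1)}(33) − f^{(1)}(3)] = 1/12 × (0.0303030 − 0.333333) = -0.0252525.
Running total after k=1: 84.3612.
k=2: B_{4}/(4)! × [f^{(3)}(33) − f^{(3)}(3)] = −1/720 × (5.56529e-05 − 0.0740741) = 0.000102803.

S_2 ≈ 84.3613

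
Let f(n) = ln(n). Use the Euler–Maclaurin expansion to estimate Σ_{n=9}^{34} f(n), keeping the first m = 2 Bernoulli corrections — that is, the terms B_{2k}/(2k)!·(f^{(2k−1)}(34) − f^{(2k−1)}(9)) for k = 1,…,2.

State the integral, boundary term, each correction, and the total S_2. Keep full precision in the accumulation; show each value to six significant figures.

S_2 ≈ 77.9762

The integral term ∫_9^34 ln(x) dx = 75.1212.
½[f(9) + f(34)] = ½[2.19722 + 3.52636] = 2.86179.
So far: 77.9830.
k=1: B_{2}/(2)! × [f^{(1)}(34) − f^{(1)}(9)] = 1/12 × (0.0294118 − 0.111111) = -0.00680828.
Running total after k=1: 77.9762.
k=2: B_{4}/(4)! × [f^{(3)}(34) − f^{(3)}(9)] = −1/720 × (5.08854e-05 − 0.00274348) = 3.73972e-06.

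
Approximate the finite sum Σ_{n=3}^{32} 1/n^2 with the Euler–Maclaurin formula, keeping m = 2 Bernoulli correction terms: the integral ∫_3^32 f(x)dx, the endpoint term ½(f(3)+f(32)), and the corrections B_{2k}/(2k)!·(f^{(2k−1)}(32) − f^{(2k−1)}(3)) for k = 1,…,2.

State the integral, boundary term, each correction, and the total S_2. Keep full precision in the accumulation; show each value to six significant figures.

∫_3^32 1/x^2 dx evaluates to 0.302083.
½[f(3) + f(32)] = ½[0.111111 + 0.000976562] = 0.0560438.
Running total after boundary: 0.358127.
Order-1 term: 1/12 · (-6.10352e-05 − (-0.0740741)) = 0.00616775.
Partial sum through k=1: 0.364295.
Order-2 term: −1/720 · (-7.15256e-07 − (-0.0987654)) = -0.000137173.

S_2 ≈ 0.364158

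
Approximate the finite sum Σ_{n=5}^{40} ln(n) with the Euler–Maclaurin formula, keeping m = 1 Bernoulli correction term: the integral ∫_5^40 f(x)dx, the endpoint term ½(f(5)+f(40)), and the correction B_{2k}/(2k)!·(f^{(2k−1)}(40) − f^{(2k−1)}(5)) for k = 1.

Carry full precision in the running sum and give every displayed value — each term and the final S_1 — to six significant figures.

S_1 ≈ 107.143

Integral: ∫_5^40 ln(x) dx = 104.508.
Endpoint term: (f(5) + f(40))/2 = (1.60944 + 3.68888)/2 = 2.64916.
Running total after boundary: 107.157.
Correction k=1: B_{2}/2! · (f^{(1)}(40) − f^{(1)}(5)) = 1/12 · (0.0250000 − 0.200000) = -0.0145833.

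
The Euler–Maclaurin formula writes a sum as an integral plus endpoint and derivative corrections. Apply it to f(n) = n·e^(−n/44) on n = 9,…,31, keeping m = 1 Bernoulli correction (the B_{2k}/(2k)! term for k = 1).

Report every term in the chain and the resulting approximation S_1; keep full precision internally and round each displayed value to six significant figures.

S_1 ≈ 280.610

The integral term ∫_9^31 x·e^(−x/44) dx = 269.322.
½[f(9) + f(31)] = ½[7.33516 + 15.3243] = 11.3297.
Integral + boundary = 280.651.
Order-1 term: 1/12 · (0.146053 − 0.648310) = -0.0418547.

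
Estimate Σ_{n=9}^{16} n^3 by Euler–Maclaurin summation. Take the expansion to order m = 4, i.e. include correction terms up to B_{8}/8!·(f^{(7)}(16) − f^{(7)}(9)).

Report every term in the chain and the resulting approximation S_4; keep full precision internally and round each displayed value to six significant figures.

The integral term ∫_9^16 x^3 dx = 14743.8.
Boundary: ½(f(9) + f(16)) = ½(729.000 + 4096.00) = 2412.50.
Integral + boundary = 17156.2.
Order-1 term: 1/12 · (768.000 − 243.000) = 43.7500.
Running total after k=1: 17200.0.
Order-2 term: −1/720 · (6.00000 − 6.00000) = 0.00000.
Running total after k=2: 17200.0.
Order-3 term: 1/30240 · (0.00000 − 0.00000) = 0.00000.
Running total after k=3: 17200.0.
Order-4 term: −1/1209600 · (0.00000 − 0.00000) = 0.00000.

S_4 ≈ 17200.0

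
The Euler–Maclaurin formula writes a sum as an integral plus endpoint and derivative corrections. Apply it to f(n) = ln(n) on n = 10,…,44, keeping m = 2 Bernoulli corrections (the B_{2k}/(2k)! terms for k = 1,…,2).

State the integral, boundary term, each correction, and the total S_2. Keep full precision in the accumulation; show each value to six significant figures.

S_2 ≈ 112.515

Integral: ∫_10^44 ln(x) dx = 109.478.
Endpoint term: (f(10) + f(44))/2 = (2.30259 + 3.78419)/2 = 3.04339.
So far: 112.522.
k=1: B_{2}/(2)! × [f^{(1)}(44) − f^{(1)}(10)] = 1/12 × (0.0227273 − 0.100000) = -0.00643939.
Partial sum through k=1: 112.515.
k=2: B_{4}/(4)! × [f^{(3)}(44) − f^{(3)}(10)] = −1/720 × (2.34786e-05 − 0.00200000) = 2.74517e-06.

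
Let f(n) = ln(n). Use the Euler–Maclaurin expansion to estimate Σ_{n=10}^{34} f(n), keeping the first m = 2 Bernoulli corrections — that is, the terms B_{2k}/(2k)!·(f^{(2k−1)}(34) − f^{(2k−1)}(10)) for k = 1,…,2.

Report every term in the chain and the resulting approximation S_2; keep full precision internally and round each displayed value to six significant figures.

∫_10^34 ln(x) dx evaluates to 72.8704.
Boundary: ½(f(10) + f(34)) = ½(2.30259 + 3.52636) = 2.91447.
Running total after boundary: 75.7849.
k=1: B_{2}/(2)! × [f^{(1)}(34) − f^{(1)}(10)] = 1/12 × (0.0294118 − 0.100000) = -0.00588235.
After k=1: 75.7790.
k=2: B_{4}/(4)! × [f^{(3)}(34) − f^{(3)}(10)] = −1/720 × (5.08854e-05 − 0.00200000) = 2.70710e-06.

S_2 ≈ 75.7790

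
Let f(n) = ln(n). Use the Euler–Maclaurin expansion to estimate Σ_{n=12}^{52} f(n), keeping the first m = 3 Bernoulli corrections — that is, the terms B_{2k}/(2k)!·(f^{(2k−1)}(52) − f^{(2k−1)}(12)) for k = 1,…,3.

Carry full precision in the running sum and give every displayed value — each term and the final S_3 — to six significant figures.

Integral: ∫_12^52 ln(x) dx = 135.646.
Boundary: ½(f(12) + f(52)) = ½(2.48491 + 3.95124) = 3.21808.
Integral + boundary = 138.864.
k=1: B_{2}/(2)! × [f^{(1)}(52) − f^{(1)}(12)] = 1/12 × (0.0192308 − 0.0833333) = -0.00534188.
After k=1: 138.859.
k=2: B_{4}/(4)! × [f^{(3)}(52) − f^{(3)}(12)] = −1/720 × (1.42239e-05 − 0.00115741) = 1.58775e-06.
After k=2: 138.859.
k=3: B_{6}/(6)! × [f^{(5)}(52) − f^{(5)}(12)] = 1/30240 × (6.31240e-08 − 9.64506e-05) = -3.18742e-09.

S_3 ≈ 138.859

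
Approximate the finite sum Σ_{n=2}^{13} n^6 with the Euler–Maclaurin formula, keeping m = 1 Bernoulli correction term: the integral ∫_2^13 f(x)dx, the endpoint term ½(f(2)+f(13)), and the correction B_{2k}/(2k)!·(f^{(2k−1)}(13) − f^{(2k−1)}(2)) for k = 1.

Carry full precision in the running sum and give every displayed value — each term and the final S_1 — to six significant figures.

S_1 ≈ 1.15631e+07

Integral: ∫_2^13 x^6 dx = 8.96406e+06.
Boundary: ½(f(2) + f(13)) = ½(64.0000 + 4.82681e+06) = 2.41344e+06.
Integral + boundary = 1.13775e+07.
k=1: B_{2}/(2)! × [f^{(1)}(13) − f^{(1)}(2)] = 1/12 × (2.22776e+06 − 192.000) = 185630.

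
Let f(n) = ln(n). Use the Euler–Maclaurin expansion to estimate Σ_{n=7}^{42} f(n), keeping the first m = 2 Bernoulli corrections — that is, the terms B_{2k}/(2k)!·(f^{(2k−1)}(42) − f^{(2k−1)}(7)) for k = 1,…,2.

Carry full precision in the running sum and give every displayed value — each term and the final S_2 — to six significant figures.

Integral: ∫_7^42 ln(x) dx = 108.361.
Boundary: ½(f(7) + f(42)) = ½(1.94591 + 3.73767) = 2.84179.
So far: 111.203.
k=1: B_{2}/(2)! × [f^{(1)}(42) − f^{(1)}(7)] = 1/12 × (0.0238095 − 0.142857) = -0.00992063.
Partial sum through k=1: 111.193.
k=2: B_{4}/(4)! × [f^{(3)}(42) − f^{(3)}(7)] = −1/720 × (2.69949e-05 − 0.00583090) = 8.06098e-06.

S_2 ≈ 111.193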